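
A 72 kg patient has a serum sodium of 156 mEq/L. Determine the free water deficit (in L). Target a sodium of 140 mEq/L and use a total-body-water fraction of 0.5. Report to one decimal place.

4.1 L

TBW = 0.5 · 72 = 36 L
Free water deficit = TBW · (Na/140 − 1)
= 36 · (156/140 − 1)
= 36 · 0.1143
= 4.11 L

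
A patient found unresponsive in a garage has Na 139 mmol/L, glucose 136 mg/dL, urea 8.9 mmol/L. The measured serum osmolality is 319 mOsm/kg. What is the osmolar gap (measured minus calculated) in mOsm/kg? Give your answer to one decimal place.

24.5 mOsm/kg

Calculated osmolality = 2·Na + glucose/18 + urea
= 2·139 + 136/18 + 8.9
= 278 + 7.56 + 8.90
= 294.46 mOsm/kg ≈ 294.5 mOsm/kg
Osmolar gap = measured − calculated = 319 − 294.5 = 24.5 mOsm/kg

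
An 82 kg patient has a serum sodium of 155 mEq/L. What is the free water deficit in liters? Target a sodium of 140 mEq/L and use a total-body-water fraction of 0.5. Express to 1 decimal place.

TBW = 0.5 · 82 = 41 L
Free water deficit = TBW · (Na/140 − 1)
= 41 · (155/140 − 1)
= 41 · 0.1071
= 4.39 L

4.4 L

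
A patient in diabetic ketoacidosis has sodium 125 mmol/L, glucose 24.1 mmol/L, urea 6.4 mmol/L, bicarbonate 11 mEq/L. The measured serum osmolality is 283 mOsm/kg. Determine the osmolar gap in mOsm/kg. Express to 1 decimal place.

Calculated osmolality = 2·Na + glucose + urea
= 2·125 + 24.1 + 6.4
= 250 + 24.10 + 6.40
= 280.5 mOsm/kg ≈ 280.5 mOsm/kg
Osmolar gap = measured − calculated = 283 − 280.5 = 2.5 mOsm/kg

2.5 mOsm/kg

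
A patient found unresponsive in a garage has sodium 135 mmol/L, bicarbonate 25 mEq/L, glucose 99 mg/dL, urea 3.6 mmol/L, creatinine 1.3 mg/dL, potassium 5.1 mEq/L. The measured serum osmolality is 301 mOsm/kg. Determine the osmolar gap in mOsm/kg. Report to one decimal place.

Calculated osmolality = 2·Na + glucose/18 + urea
= 2·135 + 99/18 + 3.6
= 270 + 5.50 + 3.60
= 279.1 mOsm/kg ≈ 279.1 mOsm/kg
Osmolar gap = measured − calculated = 301 − 279.1 = 21.9 mOsm/kg

21.9 mOsm/kg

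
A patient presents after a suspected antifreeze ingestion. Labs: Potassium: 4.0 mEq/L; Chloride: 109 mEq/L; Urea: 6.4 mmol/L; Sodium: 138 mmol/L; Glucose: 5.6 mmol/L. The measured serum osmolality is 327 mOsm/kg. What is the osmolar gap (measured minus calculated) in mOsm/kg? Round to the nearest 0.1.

39.0 mOsm/kg

Calculated osmolality = 2·Na + glucose + urea
= 2·138 + 5.6 + 6.4
= 276 + 5.60 + 6.40
= 288 mOsm/kg ≈ 288.0 mOsm/kg
Osmolar gap = measured − calculated = 327 − 288.0 = 39.0 mOsm/kg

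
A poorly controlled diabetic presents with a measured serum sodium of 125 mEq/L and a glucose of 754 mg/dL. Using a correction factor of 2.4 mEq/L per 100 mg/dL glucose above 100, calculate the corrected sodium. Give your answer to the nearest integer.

141 mEq/L

Corrected Na = measured Na + 2.4 · (glucose − 100)/100
= 125 + 2.4 · (754 − 100)/100
= 125 + 15.7
= 140.7 mEq/L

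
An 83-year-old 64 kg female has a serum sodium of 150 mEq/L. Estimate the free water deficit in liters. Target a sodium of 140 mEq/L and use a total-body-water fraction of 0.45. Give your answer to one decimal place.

TBW = 0.45 · 64 = 28.8 L
Free water deficit = TBW · (Na/140 − 1)
= 28.8 · (150/140 − 1)
= 28.8 · 0.0714
= 2.06 L

2.1 L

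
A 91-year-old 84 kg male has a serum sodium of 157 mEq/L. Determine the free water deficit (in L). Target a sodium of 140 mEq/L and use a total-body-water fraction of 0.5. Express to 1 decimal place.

5.1 L

TBW = 0.5 · 84 = 42 L
Free water deficit = TBW · (Na/140 − 1)
= 42 · (157/140 − 1)
= 42 · 0.1214
= 5.1 L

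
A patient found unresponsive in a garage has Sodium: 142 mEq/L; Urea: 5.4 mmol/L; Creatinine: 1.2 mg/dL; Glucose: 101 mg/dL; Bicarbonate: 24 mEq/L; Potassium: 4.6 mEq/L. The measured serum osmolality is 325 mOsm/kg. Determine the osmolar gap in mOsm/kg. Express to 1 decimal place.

Calculated osmolality = 2·Na + glucose/18 + urea
= 2·142 + 101/18 + 5.4
= 284 + 5.61 + 5.40
= 295.01 mOsm/kg ≈ 295.0 mOsm/kg
Osmolar gap = measured − calculated = 325 − 295.0 = 30.0 mOsm/kg

30.0 mOsm/kg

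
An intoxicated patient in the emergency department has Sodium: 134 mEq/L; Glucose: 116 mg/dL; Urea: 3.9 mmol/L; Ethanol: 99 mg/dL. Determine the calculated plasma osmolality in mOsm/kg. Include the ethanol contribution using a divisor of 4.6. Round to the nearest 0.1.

299.9 mOsm/kg

Calculated osmolality = 2·Na + glucose/18 + urea + ethanol/4.6
= 2·134 + 116/18 + 3.9 + 99/4.6
= 268 + 6.44 + 3.90 + 21.52
= 299.86 mOsm/kg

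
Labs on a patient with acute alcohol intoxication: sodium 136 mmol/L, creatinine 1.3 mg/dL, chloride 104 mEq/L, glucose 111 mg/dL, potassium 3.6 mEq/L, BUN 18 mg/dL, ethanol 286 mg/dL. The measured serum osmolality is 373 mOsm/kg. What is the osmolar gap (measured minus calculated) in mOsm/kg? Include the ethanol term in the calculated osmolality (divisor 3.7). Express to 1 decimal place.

Calculated osmolality = 2·Na + glucose/18 + BUN/2.8 + ethanol/3.7
= 2·136 + 111/18 + 18/2.8 + 286/3.7
= 272 + 6.17 + 6.43 + 77.30
= 361.9 mOsm/kg ≈ 361.9 mOsm/kg
Osmolar gap = measured − calculated = 373 − 361.9 = 11.1 mOsm/kg

11.1 mOsm/kg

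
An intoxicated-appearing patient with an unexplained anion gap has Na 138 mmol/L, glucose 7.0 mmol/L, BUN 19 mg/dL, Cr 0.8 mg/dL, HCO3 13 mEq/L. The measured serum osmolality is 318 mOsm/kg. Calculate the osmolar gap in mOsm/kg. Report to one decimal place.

28.2 mOsm/kg

Calculated osmolality = 2·Na + glucose + BUN/2.8
= 2·138 + 7 + 19/2.8
= 276 + 7 + 6.79
= 289.79 mOsm/kg ≈ 289.8 mOsm/kg
Osmolar gap = measured − calculated = 318 − 289.8 = 28.2 mOsm/kg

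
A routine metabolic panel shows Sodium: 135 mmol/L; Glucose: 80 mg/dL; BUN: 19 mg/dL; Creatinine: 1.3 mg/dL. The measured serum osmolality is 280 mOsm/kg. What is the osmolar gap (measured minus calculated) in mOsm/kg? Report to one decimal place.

-1.2 mOsm/kg

Calculated osmolality = 2·Na + glucose/18 + BUN/2.8
= 2·135 + 80/18 + 19/2.8
= 270 + 4.44 + 6.79
= 281.23 mOsm/kg ≈ 281.2 mOsm/kg
Osmolar gap = measured − calculated = 280 − 281.2 = -1.2 mOsm/kg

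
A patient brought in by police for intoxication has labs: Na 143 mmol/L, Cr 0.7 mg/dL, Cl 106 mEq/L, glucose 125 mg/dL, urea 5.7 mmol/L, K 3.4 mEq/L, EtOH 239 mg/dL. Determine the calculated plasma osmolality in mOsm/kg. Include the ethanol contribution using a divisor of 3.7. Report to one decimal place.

Calculated osmolality = 2·Na + glucose/18 + urea + ethanol/3.7
= 2·143 + 125/18 + 5.7 + 239/3.7
= 286 + 6.94 + 5.70 + 64.59
= 363.23 mOsm/kg

363.2 mOsm/kg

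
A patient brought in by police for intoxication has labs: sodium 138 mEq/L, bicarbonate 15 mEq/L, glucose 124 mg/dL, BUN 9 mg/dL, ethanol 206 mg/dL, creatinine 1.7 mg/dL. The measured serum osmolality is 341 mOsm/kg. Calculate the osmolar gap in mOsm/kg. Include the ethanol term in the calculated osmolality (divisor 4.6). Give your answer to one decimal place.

10.1 mOsm/kg

Calculated osmolality = 2·Na + glucose/18 + BUN/2.8 + ethanol/4.6
= 2·138 + 124/18 + 9/2.8 + 206/4.6
= 276 + 6.89 + 3.21 + 44.78
= 330.88 mOsm/kg ≈ 330.9 mOsm/kg
Osmolar gap = measured − calculated = 341 − 330.9 = 10.1 mOsm/kg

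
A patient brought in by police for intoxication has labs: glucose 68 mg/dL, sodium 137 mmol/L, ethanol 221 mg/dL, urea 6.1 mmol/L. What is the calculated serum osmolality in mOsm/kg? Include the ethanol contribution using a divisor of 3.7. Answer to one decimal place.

343.6 mOsm/kg

Calculated osmolality = 2·Na + glucose/18 + urea + ethanol/3.7
= 2·137 + 68/18 + 6.1 + 221/3.7
= 274 + 3.78 + 6.10 + 59.73
= 343.61 mOsm/kg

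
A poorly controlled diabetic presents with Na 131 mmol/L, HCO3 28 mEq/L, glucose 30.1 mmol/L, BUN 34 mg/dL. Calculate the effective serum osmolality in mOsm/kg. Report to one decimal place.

292.1 mOsm/kg

Effective osmolality excludes urea (freely permeant across cell membranes):
2·Na + glucose
= 2·131 + 30.1
= 262 + 30.1
= 292.1 mOsm/kg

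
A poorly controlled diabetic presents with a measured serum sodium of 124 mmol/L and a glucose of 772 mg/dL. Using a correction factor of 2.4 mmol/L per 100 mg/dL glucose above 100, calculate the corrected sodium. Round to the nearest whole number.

Corrected Na = measured Na + 2.4 · (glucose − 100)/100
= 124 + 2.4 · (772 − 100)/100
= 124 + 16.1
= 140.1 mmol/L

140 mmol/L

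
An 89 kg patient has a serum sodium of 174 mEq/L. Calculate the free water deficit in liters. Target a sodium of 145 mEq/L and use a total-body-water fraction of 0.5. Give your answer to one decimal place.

8.9 L

TBW = 0.5 · 89 = 44.5 L
Free water deficit = TBW · (Na/145 − 1)
= 44.5 · (174/145 − 1)
= 44.5 · 0.2
= 8.9 L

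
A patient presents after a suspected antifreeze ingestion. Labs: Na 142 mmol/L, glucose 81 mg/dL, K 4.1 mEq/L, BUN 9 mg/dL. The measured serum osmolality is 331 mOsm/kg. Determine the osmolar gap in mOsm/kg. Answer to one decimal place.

Calculated osmolality = 2·Na + glucose/18 + BUN/2.8
= 2·142 + 81/18 + 9/2.8
= 284 + 4.50 + 3.21
= 291.71 mOsm/kg ≈ 291.7 mOsm/kg
Osmolar gap = measured − calculated = 331 − 291.7 = 39.3 mOsm/kg

39.3 mOsm/kg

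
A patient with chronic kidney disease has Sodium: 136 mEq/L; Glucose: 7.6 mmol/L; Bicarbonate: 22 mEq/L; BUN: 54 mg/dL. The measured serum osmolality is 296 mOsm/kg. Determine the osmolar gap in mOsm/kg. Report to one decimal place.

-2.9 mOsm/kg

Calculated osmolality = 2·Na + glucose + BUN/2.8
= 2·136 + 7.6 + 54/2.8
= 272 + 7.60 + 19.29
= 298.89 mOsm/kg ≈ 298.9 mOsm/kg
Osmolar gap = measured − calculated = 296 − 298.9 = -2.9 mOsm/kg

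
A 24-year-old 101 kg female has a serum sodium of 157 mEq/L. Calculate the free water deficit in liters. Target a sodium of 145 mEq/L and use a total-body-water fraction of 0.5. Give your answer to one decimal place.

TBW = 0.5 · 101 = 50.5 L
Free water deficit = TBW · (Na/145 − 1)
= 50.5 · (157/145 − 1)
= 50.5 · 0.0828
= 4.18 L

4.2 L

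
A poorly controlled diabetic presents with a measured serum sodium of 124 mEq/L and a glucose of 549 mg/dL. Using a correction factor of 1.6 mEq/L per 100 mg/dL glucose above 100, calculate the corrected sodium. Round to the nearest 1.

Corrected Na = measured Na + 1.6 · (glucose − 100)/100
= 124 + 1.6 · (549 − 100)/100
= 124 + 7.2
= 131.2 mEq/L

131 mEq/L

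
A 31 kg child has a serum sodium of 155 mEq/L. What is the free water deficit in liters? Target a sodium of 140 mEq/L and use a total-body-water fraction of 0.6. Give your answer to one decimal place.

TBW = 0.6 · 31 = 18.6 L
Free water deficit = TBW · (Na/140 − 1)
= 18.6 · (155/140 − 1)
= 18.6 · 0.1071
= 1.99 L

2.0 L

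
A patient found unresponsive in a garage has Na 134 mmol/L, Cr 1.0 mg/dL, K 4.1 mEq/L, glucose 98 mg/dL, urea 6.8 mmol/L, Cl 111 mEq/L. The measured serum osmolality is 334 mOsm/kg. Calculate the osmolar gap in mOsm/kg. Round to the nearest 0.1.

53.8 mOsm/kg

Calculated osmolality = 2·Na + glucose/18 + urea
= 2·134 + 98/18 + 6.8
= 268 + 5.44 + 6.80
= 280.24 mOsm/kg ≈ 280.2 mOsm/kg
Osmolar gap = measured − calculated = 334 − 280.2 = 53.8 mOsm/kg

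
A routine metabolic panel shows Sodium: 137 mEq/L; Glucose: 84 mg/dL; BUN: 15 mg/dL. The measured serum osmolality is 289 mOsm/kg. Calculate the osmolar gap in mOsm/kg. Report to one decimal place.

5.0 mOsm/kg

Calculated osmolality = 2·Na + glucose/18 + BUN/2.8
= 2·137 + 84/18 + 15/2.8
= 274 + 4.67 + 5.36
= 284.03 mOsm/kg ≈ 284.0 mOsm/kg
Osmolar gap = measured − calculated = 289 − 284.0 = 5.0 mOsm/kg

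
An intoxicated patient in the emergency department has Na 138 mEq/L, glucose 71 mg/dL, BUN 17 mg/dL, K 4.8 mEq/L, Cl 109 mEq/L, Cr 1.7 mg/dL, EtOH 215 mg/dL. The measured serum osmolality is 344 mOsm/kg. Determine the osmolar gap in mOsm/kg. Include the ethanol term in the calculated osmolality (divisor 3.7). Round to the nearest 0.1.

Calculated osmolality = 2·Na + glucose/18 + BUN/2.8 + ethanol/3.7
= 2·138 + 71/18 + 17/2.8 + 215/3.7
= 276 + 3.94 + 6.07 + 58.11
= 344.12 mOsm/kg ≈ 344.1 mOsm/kg
Osmolar gap = measured − calculated = 344 − 344.1 = -0.1 mOsm/kg

-0.1 mOsm/kg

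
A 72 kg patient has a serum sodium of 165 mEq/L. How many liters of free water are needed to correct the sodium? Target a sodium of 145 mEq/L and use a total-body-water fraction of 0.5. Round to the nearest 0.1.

TBW = 0.5 · 72 = 36 L
Free water deficit = TBW · (Na/145 − 1)
= 36 · (165/145 − 1)
= 36 · 0.1379
= 4.96 L

5.0 L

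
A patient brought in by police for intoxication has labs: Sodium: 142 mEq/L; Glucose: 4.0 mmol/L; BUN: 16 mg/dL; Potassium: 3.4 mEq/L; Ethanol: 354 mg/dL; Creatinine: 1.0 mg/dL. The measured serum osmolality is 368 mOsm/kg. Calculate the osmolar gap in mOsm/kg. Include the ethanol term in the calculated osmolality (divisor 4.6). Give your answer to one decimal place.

Calculated osmolality = 2·Na + glucose + BUN/2.8 + ethanol/4.6
= 2·142 + 4 + 16/2.8 + 354/4.6
= 284 + 4 + 5.71 + 76.96
= 370.67 mOsm/kg ≈ 370.7 mOsm/kg
Osmolar gap = measured − calculated = 368 − 370.7 = -2.7 mOsm/kg

-2.7 mOsm/kg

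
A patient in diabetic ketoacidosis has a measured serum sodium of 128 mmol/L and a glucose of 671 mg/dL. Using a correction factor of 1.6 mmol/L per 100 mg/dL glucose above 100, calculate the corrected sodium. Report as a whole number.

Corrected Na = measured Na + 1.6 · (glucose − 100)/100
= 128 + 1.6 · (671 − 100)/100
= 128 + 9.1
= 137.1 mmol/L

137 mmol/L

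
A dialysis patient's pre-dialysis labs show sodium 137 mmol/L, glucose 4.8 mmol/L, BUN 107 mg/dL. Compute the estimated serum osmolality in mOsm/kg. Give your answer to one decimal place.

317.0 mOsm/kg

Calculated osmolality = 2·Na + glucose + BUN/2.8
= 2·137 + 4.8 + 107/2.8
= 274 + 4.80 + 38.21
= 317.01 mOsm/kg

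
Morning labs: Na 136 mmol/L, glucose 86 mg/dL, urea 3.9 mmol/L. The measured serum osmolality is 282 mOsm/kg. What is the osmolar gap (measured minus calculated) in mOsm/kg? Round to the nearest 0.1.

Calculated osmolality = 2·Na + glucose/18 + urea
= 2·136 + 86/18 + 3.9
= 272 + 4.78 + 3.90
= 280.68 mOsm/kg ≈ 280.7 mOsm/kg
Osmolar gap = measured − calculated = 282 − 280.7 = 1.3 mOsm/kg

1.3 mOsm/kg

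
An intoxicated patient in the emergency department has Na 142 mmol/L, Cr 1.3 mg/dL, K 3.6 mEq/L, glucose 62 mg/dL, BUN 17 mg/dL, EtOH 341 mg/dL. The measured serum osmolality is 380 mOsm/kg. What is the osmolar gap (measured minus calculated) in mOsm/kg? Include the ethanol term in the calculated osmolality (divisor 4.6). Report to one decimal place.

Calculated osmolality = 2·Na + glucose/18 + BUN/2.8 + ethanol/4.6
= 2·142 + 62/18 + 17/2.8 + 341/4.6
= 284 + 3.44 + 6.07 + 74.13
= 367.64 mOsm/kg ≈ 367.6 mOsm/kg
Osmolar gap = measured − calculated = 380 − 367.6 = 12.4 mOsm/kg

12.4 mOsm/kg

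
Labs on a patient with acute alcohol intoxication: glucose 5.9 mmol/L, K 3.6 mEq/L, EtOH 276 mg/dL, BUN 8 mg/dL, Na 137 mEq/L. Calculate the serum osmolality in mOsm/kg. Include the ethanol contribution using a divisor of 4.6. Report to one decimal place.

342.8 mOsm/kg

Calculated osmolality = 2·Na + glucose + BUN/2.8 + ethanol/4.6
= 2·137 + 5.9 + 8/2.8 + 276/4.6
= 274 + 5.90 + 2.86 + 60
= 342.76 mOsm/kg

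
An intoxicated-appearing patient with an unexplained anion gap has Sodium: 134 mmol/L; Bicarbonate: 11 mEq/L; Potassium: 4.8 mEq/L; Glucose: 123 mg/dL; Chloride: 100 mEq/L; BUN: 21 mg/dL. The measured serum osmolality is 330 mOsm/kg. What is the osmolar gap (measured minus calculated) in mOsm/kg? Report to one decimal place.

47.7 mOsm/kg

Calculated osmolality = 2·Na + glucose/18 + BUN/2.8
= 2·134 + 123/18 + 21/2.8
= 268 + 6.83 + 7.50
= 282.33 mOsm/kg ≈ 282.3 mOsm/kg
Osmolar gap = measured − calculated = 330 − 282.3 = 47.7 mOsm/kg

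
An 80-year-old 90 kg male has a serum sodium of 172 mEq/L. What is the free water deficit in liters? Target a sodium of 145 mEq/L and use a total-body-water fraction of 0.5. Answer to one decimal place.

8.4 L

TBW = 0.5 · 90 = 45 L
Free water deficit = TBW · (Na/145 − 1)
= 45 · (172/145 − 1)
= 45 · 0.1862
= 8.38 L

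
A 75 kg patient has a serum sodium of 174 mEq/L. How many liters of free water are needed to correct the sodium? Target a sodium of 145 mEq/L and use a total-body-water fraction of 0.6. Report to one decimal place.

9.0 L

TBW = 0.6 · 75 = 45 L
Free water deficit = TBW · (Na/145 − 1)
= 45 · (174/145 − 1)
= 45 · 0.2
= 9 L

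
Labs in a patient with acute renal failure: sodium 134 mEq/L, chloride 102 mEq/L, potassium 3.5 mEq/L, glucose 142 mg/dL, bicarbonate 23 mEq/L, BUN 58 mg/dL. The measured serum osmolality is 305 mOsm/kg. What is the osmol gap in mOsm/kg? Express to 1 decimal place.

8.4 mOsm/kg

Calculated osmolality = 2·Na + glucose/18 + BUN/2.8
= 2·134 + 142/18 + 58/2.8
= 268 + 7.89 + 20.71
= 296.6 mOsm/kg ≈ 296.6 mOsm/kg
Osmolar gap = measured − calculated = 305 − 296.6 = 8.4 mOsm/kg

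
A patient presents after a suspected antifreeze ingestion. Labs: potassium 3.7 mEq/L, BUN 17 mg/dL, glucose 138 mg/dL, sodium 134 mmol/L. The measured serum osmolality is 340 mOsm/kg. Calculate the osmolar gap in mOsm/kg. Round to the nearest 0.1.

Calculated osmolality = 2·Na + glucose/18 + BUN/2.8
= 2·134 + 138/18 + 17/2.8
= 268 + 7.67 + 6.07
= 281.74 mOsm/kg ≈ 281.7 mOsm/kg
Osmolar gap = measured − calculated = 340 − 281.7 = 58.3 mOsm/kg

58.3 mOsm/kg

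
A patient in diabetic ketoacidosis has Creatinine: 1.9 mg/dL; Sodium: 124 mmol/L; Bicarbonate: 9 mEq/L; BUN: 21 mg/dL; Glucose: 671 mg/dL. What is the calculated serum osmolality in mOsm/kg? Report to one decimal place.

Calculated osmolality = 2·Na + glucose/18 + BUN/2.8
= 2·124 + 671/18 + 21/2.8
= 248 + 37.28 + 7.50
= 292.78 mOsm/kg

292.8 mOsm/kg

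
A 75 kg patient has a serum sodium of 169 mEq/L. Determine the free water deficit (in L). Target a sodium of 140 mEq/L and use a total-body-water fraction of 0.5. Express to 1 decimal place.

7.8 L

TBW = 0.5 · 75 = 37.5 L
Free water deficit = TBW · (Na/140 − 1)
= 37.5 · (169/140 − 1)
= 37.5 · 0.2071
= 7.77 L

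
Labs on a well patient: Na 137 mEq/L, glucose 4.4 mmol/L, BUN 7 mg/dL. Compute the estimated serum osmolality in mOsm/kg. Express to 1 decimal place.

280.9 mOsm/kg

Calculated osmolality = 2·Na + glucose + BUN/2.8
= 2·137 + 4.4 + 7/2.8
= 274 + 4.40 + 2.50
= 280.9 mOsm/kg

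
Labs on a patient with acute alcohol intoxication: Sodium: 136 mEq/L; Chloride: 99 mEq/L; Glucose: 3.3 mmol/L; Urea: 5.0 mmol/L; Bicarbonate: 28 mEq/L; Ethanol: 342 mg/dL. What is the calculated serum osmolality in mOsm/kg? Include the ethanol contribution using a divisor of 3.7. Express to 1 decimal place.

Calculated osmolality = 2·Na + glucose + urea + ethanol/3.7
= 2·136 + 3.3 + 5 + 342/3.7
= 272 + 3.30 + 5 + 92.43
= 372.73 mOsm/kg

372.7 mOsm/kg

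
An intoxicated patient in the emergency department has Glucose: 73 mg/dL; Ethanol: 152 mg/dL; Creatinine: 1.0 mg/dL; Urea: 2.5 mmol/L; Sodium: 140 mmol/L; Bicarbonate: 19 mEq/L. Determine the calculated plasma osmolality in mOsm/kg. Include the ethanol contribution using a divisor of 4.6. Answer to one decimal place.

319.6 mOsm/kg

Calculated osmolality = 2·Na + glucose/18 + urea + ethanol/4.6
= 2·140 + 73/18 + 2.5 + 152/4.6
= 280 + 4.06 + 2.50 + 33.04
= 319.6 mOsm/kg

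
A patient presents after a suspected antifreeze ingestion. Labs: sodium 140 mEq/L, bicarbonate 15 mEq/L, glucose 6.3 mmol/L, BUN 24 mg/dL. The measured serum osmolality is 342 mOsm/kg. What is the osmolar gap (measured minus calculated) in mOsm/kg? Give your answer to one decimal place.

47.1 mOsm/kg

Calculated osmolality = 2·Na + glucose + BUN/2.8
= 2·140 + 6.3 + 24/2.8
= 280 + 6.30 + 8.57
= 294.87 mOsm/kg ≈ 294.9 mOsm/kg
Osmolar gap = measured − calculated = 342 − 294.9 = 47.1 mOsm/kg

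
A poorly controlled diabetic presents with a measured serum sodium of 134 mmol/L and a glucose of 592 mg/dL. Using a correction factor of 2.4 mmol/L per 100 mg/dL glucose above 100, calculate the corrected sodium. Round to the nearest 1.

146 mmol/L

Corrected Na = measured Na + 2.4 · (glucose − 100)/100
= 134 + 2.4 · (592 − 100)/100
= 134 + 11.8
= 145.8 mmol/L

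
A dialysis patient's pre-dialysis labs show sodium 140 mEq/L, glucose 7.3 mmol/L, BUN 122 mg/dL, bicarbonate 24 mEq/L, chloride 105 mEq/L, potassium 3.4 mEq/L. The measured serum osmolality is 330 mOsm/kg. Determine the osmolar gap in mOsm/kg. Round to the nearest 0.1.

Calculated osmolality = 2·Na + glucose + BUN/2.8
= 2·140 + 7.3 + 122/2.8
= 280 + 7.30 + 43.57
= 330.87 mOsm/kg ≈ 330.9 mOsm/kg
Osmolar gap = measured − calculated = 330 − 330.9 = -0.9 mOsm/kg

-0.9 mOsm/kg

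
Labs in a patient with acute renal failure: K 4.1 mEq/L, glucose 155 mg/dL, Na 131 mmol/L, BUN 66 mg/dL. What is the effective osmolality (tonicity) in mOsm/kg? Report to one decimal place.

270.6 mOsm/kg

Effective osmolality excludes urea (freely permeant across cell membranes):
2·Na + glucose/18
= 2·131 + 155/18
= 262 + 8.61
= 270.61 mOsm/kg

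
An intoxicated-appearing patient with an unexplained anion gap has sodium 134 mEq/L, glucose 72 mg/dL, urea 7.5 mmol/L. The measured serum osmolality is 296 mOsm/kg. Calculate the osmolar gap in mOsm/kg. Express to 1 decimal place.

16.5 mOsm/kg

Calculated osmolality = 2·Na + glucose/18 + urea
= 2·134 + 72/18 + 7.5
= 268 + 4 + 7.50
= 279.5 mOsm/kg ≈ 279.5 mOsm/kg
Osmolar gap = measured − calculated = 296 − 279.5 = 16.5 mOsm/kg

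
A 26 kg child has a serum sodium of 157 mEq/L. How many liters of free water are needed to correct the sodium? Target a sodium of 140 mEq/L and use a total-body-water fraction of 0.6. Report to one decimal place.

1.9 L

TBW = 0.6 · 26 = 15.6 L
Free water deficit = TBW · (Na/140 − 1)
= 15.6 · (157/140 − 1)
= 15.6 · 0.1214
= 1.89 L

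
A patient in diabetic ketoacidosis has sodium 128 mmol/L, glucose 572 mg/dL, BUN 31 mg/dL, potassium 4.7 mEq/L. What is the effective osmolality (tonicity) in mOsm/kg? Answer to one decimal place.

287.8 mOsm/kg

Effective osmolality excludes urea (freely permeant across cell membranes):
2·Na + glucose/18
= 2·128 + 572/18
= 256 + 31.78
= 287.78 mOsm/kg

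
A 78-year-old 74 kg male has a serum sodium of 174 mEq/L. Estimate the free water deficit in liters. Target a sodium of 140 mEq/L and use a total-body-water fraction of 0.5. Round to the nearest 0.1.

TBW = 0.5 · 74 = 37 L
Free water deficit = TBW · (Na/140 − 1)
= 37 · (174/140 − 1)
= 37 · 0.2429
= 8.99 L

9.0 L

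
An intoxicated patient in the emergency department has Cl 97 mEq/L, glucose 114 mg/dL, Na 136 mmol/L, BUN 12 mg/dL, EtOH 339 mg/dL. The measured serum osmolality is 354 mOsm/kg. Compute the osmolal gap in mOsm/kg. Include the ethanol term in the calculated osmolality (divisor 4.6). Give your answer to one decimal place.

Calculated osmolality = 2·Na + glucose/18 + BUN/2.8 + ethanol/4.6
= 2·136 + 114/18 + 12/2.8 + 339/4.6
= 272 + 6.33 + 4.29 + 73.70
= 356.32 mOsm/kg ≈ 356.3 mOsm/kg
Osmolar gap = measured − calculated = 354 − 356.3 = -2.3 mOsm/kg

-2.3 mOsm/kg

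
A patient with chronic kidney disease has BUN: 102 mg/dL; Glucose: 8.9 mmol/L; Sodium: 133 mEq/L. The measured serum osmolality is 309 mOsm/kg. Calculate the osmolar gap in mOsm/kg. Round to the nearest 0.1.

-2.3 mOsm/kg

Calculated osmolality = 2·Na + glucose + BUN/2.8
= 2·133 + 8.9 + 102/2.8
= 266 + 8.90 + 36.43
= 311.33 mOsm/kg ≈ 311.3 mOsm/kg
Osmolar gap = measured − calculated = 309 − 311.3 = -2.3 mOsm/kg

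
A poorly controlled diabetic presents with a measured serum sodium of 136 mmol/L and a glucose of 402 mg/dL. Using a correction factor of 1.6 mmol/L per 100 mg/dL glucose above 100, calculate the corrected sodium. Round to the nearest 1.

Corrected Na = measured Na + 1.6 · (glucose − 100)/100
= 136 + 1.6 · (402 − 100)/100
= 136 + 4.8
= 140.8 mmol/L

141 mmol/L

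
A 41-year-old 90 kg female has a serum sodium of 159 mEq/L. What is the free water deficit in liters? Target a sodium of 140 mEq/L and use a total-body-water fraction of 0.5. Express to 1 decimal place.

TBW = 0.5 · 90 = 45 L
Free water deficit = TBW · (Na/140 − 1)
= 45 · (159/140 − 1)
= 45 · 0.1357
= 6.11 L

6.1 L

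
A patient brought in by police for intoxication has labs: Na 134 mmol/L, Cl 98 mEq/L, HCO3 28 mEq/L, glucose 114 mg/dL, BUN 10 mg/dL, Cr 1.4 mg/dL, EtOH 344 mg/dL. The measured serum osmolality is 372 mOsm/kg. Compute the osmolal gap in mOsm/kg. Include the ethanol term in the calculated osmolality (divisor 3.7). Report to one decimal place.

1.1 mOsm/kg

Calculated osmolality = 2·Na + glucose/18 + BUN/2.8 + ethanol/3.7
= 2·134 + 114/18 + 10/2.8 + 344/3.7
= 268 + 6.33 + 3.57 + 92.97
= 370.87 mOsm/kg ≈ 370.9 mOsm/kg
Osmolar gap = measured − calculated = 372 − 370.9 = 1.1 mOsm/kg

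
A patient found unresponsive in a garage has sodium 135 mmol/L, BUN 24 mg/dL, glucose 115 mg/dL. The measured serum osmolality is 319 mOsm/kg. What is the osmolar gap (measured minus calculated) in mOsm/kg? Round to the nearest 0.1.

Calculated osmolality = 2·Na + glucose/18 + BUN/2.8
= 2·135 + 115/18 + 24/2.8
= 270 + 6.39 + 8.57
= 284.96 mOsm/kg ≈ 285.0 mOsm/kg
Osmolar gap = measured − calculated = 319 − 285.0 = 34.0 mOsm/kg

34.0 mOsm/kg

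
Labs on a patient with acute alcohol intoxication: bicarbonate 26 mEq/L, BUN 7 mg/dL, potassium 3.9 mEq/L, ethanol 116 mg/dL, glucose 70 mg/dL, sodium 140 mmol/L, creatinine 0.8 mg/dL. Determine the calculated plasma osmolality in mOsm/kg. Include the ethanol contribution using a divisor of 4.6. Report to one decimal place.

311.6 mOsm/kg

Calculated osmolality = 2·Na + glucose/18 + BUN/2.8 + ethanol/4.6
= 2·140 + 70/18 + 7/2.8 + 116/4.6
= 280 + 3.89 + 2.50 + 25.22
= 311.61 mOsm/kg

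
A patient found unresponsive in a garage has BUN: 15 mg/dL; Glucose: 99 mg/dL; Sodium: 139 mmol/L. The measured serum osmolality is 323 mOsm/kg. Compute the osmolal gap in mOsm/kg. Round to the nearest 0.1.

34.1 mOsm/kg

Calculated osmolality = 2·Na + glucose/18 + BUN/2.8
= 2·139 + 99/18 + 15/2.8
= 278 + 5.50 + 5.36
= 288.86 mOsm/kg ≈ 288.9 mOsm/kg
Osmolar gap = measured − calculated = 323 − 288.9 = 34.1 mOsm/kg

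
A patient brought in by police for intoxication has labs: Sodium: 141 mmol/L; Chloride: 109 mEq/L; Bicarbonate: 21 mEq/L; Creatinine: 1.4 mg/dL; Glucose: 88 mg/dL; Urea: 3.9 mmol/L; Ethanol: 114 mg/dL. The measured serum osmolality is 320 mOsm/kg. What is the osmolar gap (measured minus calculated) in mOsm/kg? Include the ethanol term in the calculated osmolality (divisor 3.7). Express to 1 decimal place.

-1.6 mOsm/kg

Calculated osmolality = 2·Na + glucose/18 + urea + ethanol/3.7
= 2·141 + 88/18 + 3.9 + 114/3.7
= 282 + 4.89 + 3.90 + 30.81
= 321.6 mOsm/kg ≈ 321.6 mOsm/kg
Osmolar gap = measured − calculated = 320 − 321.6 = -1.6 mOsm/kg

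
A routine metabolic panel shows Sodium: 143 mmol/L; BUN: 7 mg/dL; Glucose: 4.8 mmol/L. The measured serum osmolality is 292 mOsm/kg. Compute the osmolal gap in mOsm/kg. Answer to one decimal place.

-1.3 mOsm/kg

Calculated osmolality = 2·Na + glucose + BUN/2.8
= 2·143 + 4.8 + 7/2.8
= 286 + 4.80 + 2.50
= 293.3 mOsm/kg ≈ 293.3 mOsm/kg
Osmolar gap = measured − calculated = 292 − 293.3 = -1.3 mOsm/kg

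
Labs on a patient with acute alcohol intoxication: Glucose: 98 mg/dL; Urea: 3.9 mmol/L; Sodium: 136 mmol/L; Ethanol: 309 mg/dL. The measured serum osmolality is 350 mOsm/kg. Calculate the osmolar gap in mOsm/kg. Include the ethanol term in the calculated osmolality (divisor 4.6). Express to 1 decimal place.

1.5 mOsm/kg

Calculated osmolality = 2·Na + glucose/18 + urea + ethanol/4.6
= 2·136 + 98/18 + 3.9 + 309/4.6
= 272 + 5.44 + 3.90 + 67.17
= 348.51 mOsm/kg ≈ 348.5 mOsm/kg
Osmolar gap = measured − calculated = 350 − 348.5 = 1.5 mOsm/kg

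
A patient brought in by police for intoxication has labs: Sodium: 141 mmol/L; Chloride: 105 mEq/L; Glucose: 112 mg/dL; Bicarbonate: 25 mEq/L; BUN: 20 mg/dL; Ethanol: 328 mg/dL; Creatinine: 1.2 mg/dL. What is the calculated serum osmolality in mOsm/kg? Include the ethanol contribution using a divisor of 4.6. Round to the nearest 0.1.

Calculated osmolality = 2·Na + glucose/18 + BUN/2.8 + ethanol/4.6
= 2·141 + 112/18 + 20/2.8 + 328/4.6
= 282 + 6.22 + 7.14 + 71.30
= 366.66 mOsm/kg

366.7 mOsm/kg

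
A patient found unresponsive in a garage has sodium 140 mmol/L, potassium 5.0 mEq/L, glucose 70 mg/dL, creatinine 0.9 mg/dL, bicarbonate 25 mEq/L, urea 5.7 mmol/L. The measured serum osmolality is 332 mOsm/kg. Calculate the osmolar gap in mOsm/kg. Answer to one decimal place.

Calculated osmolality = 2·Na + glucose/18 + urea
= 2·140 + 70/18 + 5.7
= 280 + 3.89 + 5.70
= 289.59 mOsm/kg ≈ 289.6 mOsm/kg
Osmolar gap = measured − calculated = 332 − 289.6 = 42.4 mOsm/kg

42.4 mOsm/kg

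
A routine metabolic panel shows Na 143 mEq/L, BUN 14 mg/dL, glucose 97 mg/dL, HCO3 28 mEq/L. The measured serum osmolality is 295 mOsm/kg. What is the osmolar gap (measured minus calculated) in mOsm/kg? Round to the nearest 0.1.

Calculated osmolality = 2·Na + glucose/18 + BUN/2.8
= 2·143 + 97/18 + 14/2.8
= 286 + 5.39 + 5
= 296.39 mOsm/kg ≈ 296.4 mOsm/kg
Osmolar gap = measured − calculated = 295 − 296.4 = -1.4 mOsm/kg

-1.4 mOsm/kg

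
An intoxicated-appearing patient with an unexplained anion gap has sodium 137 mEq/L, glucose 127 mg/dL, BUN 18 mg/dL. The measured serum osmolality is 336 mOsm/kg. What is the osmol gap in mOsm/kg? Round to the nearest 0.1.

Calculated osmolality = 2·Na + glucose/18 + BUN/2.8
= 2·137 + 127/18 + 18/2.8
= 274 + 7.06 + 6.43
= 287.49 mOsm/kg ≈ 287.5 mOsm/kg
Osmolar gap = measured − calculated = 336 − 287.5 = 48.5 mOsm/kg

48.5 mOsm/kg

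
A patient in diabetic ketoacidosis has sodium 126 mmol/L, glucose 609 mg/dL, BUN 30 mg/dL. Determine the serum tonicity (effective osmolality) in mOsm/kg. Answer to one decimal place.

Effective osmolality excludes urea (freely permeant across cell membranes):
2·Na + glucose/18
= 2·126 + 609/18
= 252 + 33.83
= 285.83 mOsm/kg

285.8 mOsm/kg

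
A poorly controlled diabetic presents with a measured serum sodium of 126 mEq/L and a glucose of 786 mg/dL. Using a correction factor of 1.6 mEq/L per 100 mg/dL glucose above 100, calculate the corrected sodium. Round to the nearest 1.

Corrected Na = measured Na + 1.6 · (glucose − 100)/100
= 126 + 1.6 · (786 − 100)/100
= 126 + 11
= 137 mEq/L

137 mEq/L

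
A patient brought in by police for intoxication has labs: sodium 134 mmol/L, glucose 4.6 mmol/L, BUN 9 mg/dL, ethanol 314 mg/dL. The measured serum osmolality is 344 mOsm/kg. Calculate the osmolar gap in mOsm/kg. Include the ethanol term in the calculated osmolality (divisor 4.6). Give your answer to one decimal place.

Calculated osmolality = 2·Na + glucose + BUN/2.8 + ethanol/4.6
= 2·134 + 4.6 + 9/2.8 + 314/4.6
= 268 + 4.60 + 3.21 + 68.26
= 344.07 mOsm/kg ≈ 344.1 mOsm/kg
Osmolar gap = measured − calculated = 344 − 344.1 = -0.1 mOsm/kg

-0.1 mOsm/kg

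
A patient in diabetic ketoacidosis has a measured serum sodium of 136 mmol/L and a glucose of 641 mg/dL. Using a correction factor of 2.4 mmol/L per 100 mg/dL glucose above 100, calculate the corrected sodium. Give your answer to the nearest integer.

Corrected Na = measured Na + 2.4 · (glucose − 100)/100
= 136 + 2.4 · (641 − 100)/100
= 136 + 13
= 149 mmol/L

149 mmol/L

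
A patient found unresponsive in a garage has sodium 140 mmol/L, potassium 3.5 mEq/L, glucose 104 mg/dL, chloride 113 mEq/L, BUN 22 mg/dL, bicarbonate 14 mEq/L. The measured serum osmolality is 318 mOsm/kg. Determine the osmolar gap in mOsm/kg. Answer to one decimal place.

24.4 mOsm/kg

Calculated osmolality = 2·Na + glucose/18 + BUN/2.8
= 2·140 + 104/18 + 22/2.8
= 280 + 5.78 + 7.86
= 293.64 mOsm/kg ≈ 293.6 mOsm/kg
Osmolar gap = measured − calculated = 318 − 293.6 = 24.4 mOsm/kg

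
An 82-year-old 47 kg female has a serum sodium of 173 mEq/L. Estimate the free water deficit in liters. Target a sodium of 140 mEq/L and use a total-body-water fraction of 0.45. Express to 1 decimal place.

TBW = 0.45 · 47 = 21.15 L
Free water deficit = TBW · (Na/140 − 1)
= 21.15 · (173/140 − 1)
= 21.15 · 0.2357
= 4.99 L

5.0 L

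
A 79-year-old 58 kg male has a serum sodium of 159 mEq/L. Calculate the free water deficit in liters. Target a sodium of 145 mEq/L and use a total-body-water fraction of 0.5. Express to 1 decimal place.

TBW = 0.5 · 58 = 29 L
Free water deficit = TBW · (Na/145 − 1)
= 29 · (159/145 − 1)
= 29 · 0.0966
= 2.8 L

2.8 L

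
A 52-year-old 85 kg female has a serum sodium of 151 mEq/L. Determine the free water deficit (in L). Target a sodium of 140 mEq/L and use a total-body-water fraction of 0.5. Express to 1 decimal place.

TBW = 0.5 · 85 = 42.5 L
Free water deficit = TBW · (Na/140 − 1)
= 42.5 · (151/140 − 1)
= 42.5 · 0.0786
= 3.34 L

3.3 L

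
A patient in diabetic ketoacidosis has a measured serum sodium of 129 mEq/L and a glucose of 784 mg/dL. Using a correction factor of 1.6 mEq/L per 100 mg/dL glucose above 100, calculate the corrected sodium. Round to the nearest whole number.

140 mEq/L

Corrected Na = measured Na + 1.6 · (glucose − 100)/100
= 129 + 1.6 · (784 − 100)/100
= 129 + 10.9
= 139.9 mEq/L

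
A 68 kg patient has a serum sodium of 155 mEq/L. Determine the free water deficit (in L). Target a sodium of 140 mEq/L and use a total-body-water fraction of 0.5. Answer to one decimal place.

3.6 L

TBW = 0.5 · 68 = 34 L
Free water deficit = TBW · (Na/140 − 1)
= 34 · (155/140 − 1)
= 34 · 0.1071
= 3.64 L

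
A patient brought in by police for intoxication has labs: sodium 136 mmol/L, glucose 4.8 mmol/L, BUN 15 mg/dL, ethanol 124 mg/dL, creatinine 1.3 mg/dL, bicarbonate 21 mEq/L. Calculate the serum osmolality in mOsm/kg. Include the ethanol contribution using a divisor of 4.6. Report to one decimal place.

Calculated osmolality = 2·Na + glucose + BUN/2.8 + ethanol/4.6
= 2·136 + 4.8 + 15/2.8 + 124/4.6
= 272 + 4.80 + 5.36 + 26.96
= 309.12 mOsm/kg

309.1 mOsm/kg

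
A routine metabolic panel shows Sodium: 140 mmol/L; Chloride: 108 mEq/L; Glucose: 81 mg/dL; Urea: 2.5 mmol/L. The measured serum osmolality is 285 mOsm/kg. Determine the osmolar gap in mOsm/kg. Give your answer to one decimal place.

Calculated osmolality = 2·Na + glucose/18 + urea
= 2·140 + 81/18 + 2.5
= 280 + 4.50 + 2.50
= 287 mOsm/kg ≈ 287.0 mOsm/kg
Osmolar gap = measured − calculated = 285 − 287.0 = -2.0 mOsm/kg

-2.0 mOsm/kg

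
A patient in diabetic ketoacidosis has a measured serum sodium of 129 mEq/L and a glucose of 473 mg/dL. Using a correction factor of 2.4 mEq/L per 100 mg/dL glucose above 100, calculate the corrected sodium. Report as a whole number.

Corrected Na = measured Na + 2.4 · (glucose − 100)/100
= 129 + 2.4 · (473 − 100)/100
= 129 + 9
= 138 mEq/L

138 mEq/L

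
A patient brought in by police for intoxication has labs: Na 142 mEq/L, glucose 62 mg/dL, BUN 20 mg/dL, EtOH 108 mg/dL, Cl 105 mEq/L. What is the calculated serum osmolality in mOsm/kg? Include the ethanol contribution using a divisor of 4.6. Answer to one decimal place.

Calculated osmolality = 2·Na + glucose/18 + BUN/2.8 + ethanol/4.6
= 2·142 + 62/18 + 20/2.8 + 108/4.6
= 284 + 3.44 + 7.14 + 23.48
= 318.06 mOsm/kg

318.1 mOsm/kg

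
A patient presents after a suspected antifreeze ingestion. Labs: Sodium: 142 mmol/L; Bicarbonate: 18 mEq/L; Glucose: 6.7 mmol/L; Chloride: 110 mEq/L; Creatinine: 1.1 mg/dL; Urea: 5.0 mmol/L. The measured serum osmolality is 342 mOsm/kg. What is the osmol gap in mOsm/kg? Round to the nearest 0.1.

Calculated osmolality = 2·Na + glucose + urea
= 2·142 + 6.7 + 5
= 284 + 6.70 + 5
= 295.7 mOsm/kg ≈ 295.7 mOsm/kg
Osmolar gap = measured − calculated = 342 − 295.7 = 46.3 mOsm/kg

46.3 mOsm/kg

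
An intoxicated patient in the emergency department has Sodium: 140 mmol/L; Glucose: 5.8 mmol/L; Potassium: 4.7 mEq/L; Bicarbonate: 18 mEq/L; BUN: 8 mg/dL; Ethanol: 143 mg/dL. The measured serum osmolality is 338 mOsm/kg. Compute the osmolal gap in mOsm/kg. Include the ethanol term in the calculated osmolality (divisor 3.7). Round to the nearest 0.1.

Calculated osmolality = 2·Na + glucose + BUN/2.8 + ethanol/3.7
= 2·140 + 5.8 + 8/2.8 + 143/3.7
= 280 + 5.80 + 2.86 + 38.65
= 327.31 mOsm/kg ≈ 327.3 mOsm/kg
Osmolar gap = measured − calculated = 338 − 327.3 = 10.7 mOsm/kg

10.7 mOsm/kg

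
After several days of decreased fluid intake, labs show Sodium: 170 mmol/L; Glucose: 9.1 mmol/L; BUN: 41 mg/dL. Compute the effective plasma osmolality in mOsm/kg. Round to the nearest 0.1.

Effective osmolality excludes urea (freely permeant across cell membranes):
2·Na + glucose
= 2·170 + 9.1
= 340 + 9.1
= 349.1 mOsm/kg

349.1 mOsm/kg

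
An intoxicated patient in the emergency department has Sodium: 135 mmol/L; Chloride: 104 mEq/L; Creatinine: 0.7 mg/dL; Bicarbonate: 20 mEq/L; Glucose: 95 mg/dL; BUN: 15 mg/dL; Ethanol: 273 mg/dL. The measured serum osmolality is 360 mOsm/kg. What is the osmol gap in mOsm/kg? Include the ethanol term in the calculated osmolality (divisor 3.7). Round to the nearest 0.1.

5.6 mOsm/kg

Calculated osmolality = 2·Na + glucose/18 + BUN/2.8 + ethanol/3.7
= 2·135 + 95/18 + 15/2.8 + 273/3.7
= 270 + 5.28 + 5.36 + 73.78
= 354.42 mOsm/kg ≈ 354.4 mOsm/kg
Osmolar gap = measured − calculated = 360 − 354.4 = 5.6 mOsm/kg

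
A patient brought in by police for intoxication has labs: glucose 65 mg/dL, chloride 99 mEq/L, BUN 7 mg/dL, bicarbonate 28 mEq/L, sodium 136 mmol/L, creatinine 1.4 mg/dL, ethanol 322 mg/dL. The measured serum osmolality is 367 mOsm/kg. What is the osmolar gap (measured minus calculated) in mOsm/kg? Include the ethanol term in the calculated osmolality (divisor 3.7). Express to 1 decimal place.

1.9 mOsm/kg

Calculated osmolality = 2·Na + glucose/18 + BUN/2.8 + ethanol/3.7
= 2·136 + 65/18 + 7/2.8 + 322/3.7
= 272 + 3.61 + 2.50 + 87.03
= 365.14 mOsm/kg ≈ 365.1 mOsm/kg
Osmolar gap = measured − calculated = 367 − 365.1 = 1.9 mOsm/kg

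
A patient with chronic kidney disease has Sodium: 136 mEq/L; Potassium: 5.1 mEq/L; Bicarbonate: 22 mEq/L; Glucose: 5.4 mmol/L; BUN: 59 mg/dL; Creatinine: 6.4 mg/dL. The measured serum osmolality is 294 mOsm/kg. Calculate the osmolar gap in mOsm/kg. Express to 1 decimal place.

-4.5 mOsm/kg

Calculated osmolality = 2·Na + glucose + BUN/2.8
= 2·136 + 5.4 + 59/2.8
= 272 + 5.40 + 21.07
= 298.47 mOsm/kg ≈ 298.5 mOsm/kg
Osmolar gap = measured − calculated = 294 − 298.5 = -4.5 mOsm/kg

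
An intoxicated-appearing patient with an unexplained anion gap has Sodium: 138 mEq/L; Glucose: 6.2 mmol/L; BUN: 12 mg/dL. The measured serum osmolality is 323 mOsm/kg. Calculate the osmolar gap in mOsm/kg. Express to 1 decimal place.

Calculated osmolality = 2·Na + glucose + BUN/2.8
= 2·138 + 6.2 + 12/2.8
= 276 + 6.20 + 4.29
= 286.49 mOsm/kg ≈ 286.5 mOsm/kg
Osmolar gap = measured − calculated = 323 − 286.5 = 36.5 mOsm/kg

36.5 mOsm/kg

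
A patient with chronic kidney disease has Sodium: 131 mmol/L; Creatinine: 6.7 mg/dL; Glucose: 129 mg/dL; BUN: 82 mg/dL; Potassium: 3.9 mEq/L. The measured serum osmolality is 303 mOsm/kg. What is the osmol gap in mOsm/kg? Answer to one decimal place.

Calculated osmolality = 2·Na + glucose/18 + BUN/2.8
= 2·131 + 129/18 + 82/2.8
= 262 + 7.17 + 29.29
= 298.46 mOsm/kg ≈ 298.5 mOsm/kg
Osmolar gap = measured − calculated = 303 − 298.5 = 4.5 mOsm/kg

4.5 mOsm/kg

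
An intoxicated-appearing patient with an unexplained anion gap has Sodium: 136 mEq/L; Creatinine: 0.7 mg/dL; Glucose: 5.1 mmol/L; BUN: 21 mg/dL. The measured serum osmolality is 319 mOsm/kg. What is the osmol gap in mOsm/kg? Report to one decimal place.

34.4 mOsm/kg

Calculated osmolality = 2·Na + glucose + BUN/2.8
= 2·136 + 5.1 + 21/2.8
= 272 + 5.10 + 7.50
= 284.6 mOsm/kg ≈ 284.6 mOsm/kg
Osmolar gap = measured − calculated = 319 − 284.6 = 34.4 mOsm/kg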